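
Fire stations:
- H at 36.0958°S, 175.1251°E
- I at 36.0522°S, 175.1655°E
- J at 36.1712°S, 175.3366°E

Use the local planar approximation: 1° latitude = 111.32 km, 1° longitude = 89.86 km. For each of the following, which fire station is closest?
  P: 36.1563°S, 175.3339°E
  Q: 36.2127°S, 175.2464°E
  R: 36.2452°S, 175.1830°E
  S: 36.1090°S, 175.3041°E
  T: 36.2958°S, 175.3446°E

P→J; Q→J; R→J; S→J; T→J

P at 36.1563°S, 175.3339°E:
  H: √((0.0605·111.32)² + (-0.2088·89.86)²) = √(45.358339 + 352.041463) = 19.9349 km
  I: √((0.1041·111.32)² + (-0.1684·89.86)²) = √(134.291293 + 228.990256) = 19.0599 km
  J: √((-0.0149·111.32)² + (0.0027·89.86)²) = √(2.751180 + 0.058865) = 1.6763 km
  → nearest: J (1.6763 km)
Q at 36.2127°S, 175.2464°E:
  H: √((0.1169·111.32)² + (-0.1213·89.86)²) = √(169.346185 + 118.810392) = 16.9752 km
  I: √((0.1605·111.32)² + (-0.0809·89.86)²) = √(319.224686 + 52.848160) = 19.2892 km
  J: √((0.0415·111.32)² + (0.0902·89.86)²) = √(21.342367 + 65.697055) = 9.3295 km
  → nearest: J (9.3295 km)
R at 36.2452°S, 175.1830°E:
  H: √((0.1494·111.32)² + (-0.0579·89.86)²) = √(276.597080 + 27.070106) = 17.4260 km
  I: √((0.1930·111.32)² + (-0.0175·89.86)²) = √(461.594912 + 2.472914) = 21.5422 km
  J: √((0.0740·111.32)² + (0.1536·89.86)²) = √(67.859372 + 190.508896) = 16.0738 km
  → nearest: J (16.0738 km)
S at 36.1090°S, 175.3041°E:
  H: √((0.0132·111.32)² + (-0.1790·89.86)²) = √(2.159207 + 258.725295) = 16.1519 km
  I: √((0.0568·111.32)² + (-0.1386·89.86)²) = √(39.980025 + 155.116962) = 13.9677 km
  J: √((-0.0622·111.32)² + (0.0325·89.86)²) = √(47.943216 + 8.529028) = 7.5148 km
  → nearest: J (7.5148 km)
T at 36.2958°S, 175.3446°E:
  H: √((0.2000·111.32)² + (-0.2195·89.86)²) = √(495.685696 + 389.046827) = 29.7445 km
  I: √((0.2436·111.32)² + (-0.1791·89.86)²) = √(735.361626 + 259.014454) = 31.5337 km
  J: √((0.1246·111.32)² + (-0.0080·89.86)²) = √(192.389994 + 0.516788) = 13.8891 km
  → nearest: J (13.8891 km)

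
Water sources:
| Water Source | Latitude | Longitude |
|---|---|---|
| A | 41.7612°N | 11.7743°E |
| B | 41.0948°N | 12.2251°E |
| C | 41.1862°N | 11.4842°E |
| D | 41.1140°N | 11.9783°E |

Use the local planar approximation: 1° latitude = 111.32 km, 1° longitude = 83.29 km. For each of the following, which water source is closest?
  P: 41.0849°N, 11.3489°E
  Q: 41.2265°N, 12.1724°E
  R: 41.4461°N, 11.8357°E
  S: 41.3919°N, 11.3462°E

P→C; Q→B; R→A; S→C

P at 41.0849°N, 11.3489°E:
  A: 83.2066 km
  B: 72.9870 km
  C: 15.9423 km
  D: 52.5227 km
  → nearest: C (15.9423 km)
Q at 41.2265°N, 12.1724°E:
  A: 68.1352 km
  B: 15.3038 km
  C: 57.4955 km
  D: 20.4499 km
  → nearest: B (15.3038 km)
R at 41.4461°N, 11.8357°E:
  A: 35.4478 km
  B: 50.8059 km
  C: 41.1603 km
  D: 38.8304 km
  → nearest: A (35.4478 km)
S at 41.3919°N, 11.3462°E:
  A: 54.4192 km
  B: 80.3281 km
  C: 25.6214 km
  D: 61.0639 km
  → nearest: C (25.6214 km)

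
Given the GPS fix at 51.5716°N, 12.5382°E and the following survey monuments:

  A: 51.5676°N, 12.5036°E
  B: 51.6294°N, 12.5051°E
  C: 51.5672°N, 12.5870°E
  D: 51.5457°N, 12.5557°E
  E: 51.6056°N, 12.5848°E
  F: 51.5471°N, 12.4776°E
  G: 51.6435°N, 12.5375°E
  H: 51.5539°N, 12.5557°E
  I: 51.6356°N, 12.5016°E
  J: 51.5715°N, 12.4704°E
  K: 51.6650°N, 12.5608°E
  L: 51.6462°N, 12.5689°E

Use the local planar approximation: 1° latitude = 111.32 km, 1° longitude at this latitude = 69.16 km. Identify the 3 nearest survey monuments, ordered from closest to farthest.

H, A, D

Distances from 51.5716°N, 12.5382°E:
A: √((-0.0040·111.32)² + (-0.0346·69.16)²) = √(0.198274 + 5.726143) = 2.4340 km
B: √((0.0578·111.32)² + (-0.0331·69.16)²) = √(41.400165 + 5.240418) = 6.8294 km
C: √((-0.0044·111.32)² + (0.0488·69.16)²) = √(0.239912 + 11.390679) = 3.4104 km
D: √((-0.0259·111.32)² + (0.0175·69.16)²) = √(8.312773 + 1.464826) = 3.1269 km
E: √((0.0340·111.32)² + (0.0466·69.16)²) = √(14.325317 + 10.386801) = 4.9711 km
F: √((-0.0245·111.32)² + (-0.0606·69.16)²) = √(7.438383 + 17.565286) = 5.0004 km
G: √((0.0719·111.32)² + (-0.0007·69.16)²) = √(64.062543 + 0.002344) = 8.0041 km
H: √((-0.0177·111.32)² + (0.0175·69.16)²) = √(3.882334 + 1.464826) = 2.3124 km
I: √((0.0640·111.32)² + (-0.0366·69.16)²) = √(50.758215 + 6.407257) = 7.5608 km
J: √((-0.0001·111.32)² + (-0.0678·69.16)²) = √(0.000124 + 21.987171) = 4.6891 km
K: √((0.0934·111.32)² + (0.0226·69.16)²) = √(108.103598 + 2.443019) = 10.5141 km
L: √((0.0746·111.32)² + (0.0307·69.16)²) = √(68.964255 + 4.508029) = 8.5716 km
Sorted: H (2.3124 km) < A (2.4340 km) < D (3.1269 km) < C (3.4104 km) < J (4.6891 km) < …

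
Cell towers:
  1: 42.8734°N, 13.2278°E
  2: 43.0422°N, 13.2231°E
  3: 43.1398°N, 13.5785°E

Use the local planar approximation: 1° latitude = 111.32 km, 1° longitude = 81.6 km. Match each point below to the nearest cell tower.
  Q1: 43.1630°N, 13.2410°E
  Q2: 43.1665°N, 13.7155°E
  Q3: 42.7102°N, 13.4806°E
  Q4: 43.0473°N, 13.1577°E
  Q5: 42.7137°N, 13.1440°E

Q1→2; Q2→3; Q3→1; Q4→2; Q5→1

Q1 at 43.1630°N, 13.2410°E:
  1: 32.2563 km
  2: 13.5265 km
  3: 27.6608 km
  → nearest: 2 (13.5265 km)
Q2 at 43.1665°N, 13.7155°E:
  1: 51.4619 km
  2: 42.4957 km
  3: 11.5676 km
  → nearest: 3 (11.5676 km)
Q3 at 42.7102°N, 13.4806°E:
  1: 27.4880 km
  2: 42.5137 km
  3: 48.4857 km
  → nearest: 1 (27.4880 km)
Q4 at 43.0473°N, 13.1577°E:
  1: 20.1860 km
  2: 5.3668 km
  3: 35.8480 km
  → nearest: 2 (5.3668 km)
Q5 at 42.7137°N, 13.1440°E:
  1: 19.0476 km
  2: 37.1339 km
  3: 59.2200 km
  → nearest: 1 (19.0476 km)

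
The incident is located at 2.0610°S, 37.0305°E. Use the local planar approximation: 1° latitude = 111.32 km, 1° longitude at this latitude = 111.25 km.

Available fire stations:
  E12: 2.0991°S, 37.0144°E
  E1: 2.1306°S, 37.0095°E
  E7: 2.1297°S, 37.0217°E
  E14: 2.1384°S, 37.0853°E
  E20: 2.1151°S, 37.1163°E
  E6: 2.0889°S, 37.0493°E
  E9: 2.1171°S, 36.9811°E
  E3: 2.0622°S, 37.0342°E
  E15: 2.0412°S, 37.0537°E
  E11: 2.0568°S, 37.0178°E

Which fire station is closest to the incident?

Distances from 2.0610°S, 37.0305°E:
E12: 4.6040 km
E1: 8.0924 km
E7: 7.7101 km
E14: 10.5549 km
E20: 11.2863 km
E6: 3.7444 km
E9: 8.3189 km
E3: 0.4328 km
E15: 3.3941 km
E11: 1.4882 km
Minimum: E3 at 0.4328 km.

E3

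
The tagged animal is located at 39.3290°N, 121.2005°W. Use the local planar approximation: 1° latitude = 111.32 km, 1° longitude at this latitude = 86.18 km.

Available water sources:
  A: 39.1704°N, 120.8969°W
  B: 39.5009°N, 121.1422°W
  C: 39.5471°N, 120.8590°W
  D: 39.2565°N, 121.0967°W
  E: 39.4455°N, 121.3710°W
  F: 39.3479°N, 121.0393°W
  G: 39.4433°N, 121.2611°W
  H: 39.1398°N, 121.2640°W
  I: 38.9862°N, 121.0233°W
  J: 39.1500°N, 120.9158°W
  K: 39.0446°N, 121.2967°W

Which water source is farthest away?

I

Distances from 39.3290°N, 121.2005°W:
A: 31.5639 km
B: 19.7845 km
C: 38.1526 km
D: 12.0481 km
E: 19.5983 km
F: 14.0506 km
G: 13.7540 km
H: 21.7611 km
I: 41.1027 km
J: 31.6077 km
K: 32.7269 km
Maximum: I at 41.1027 km.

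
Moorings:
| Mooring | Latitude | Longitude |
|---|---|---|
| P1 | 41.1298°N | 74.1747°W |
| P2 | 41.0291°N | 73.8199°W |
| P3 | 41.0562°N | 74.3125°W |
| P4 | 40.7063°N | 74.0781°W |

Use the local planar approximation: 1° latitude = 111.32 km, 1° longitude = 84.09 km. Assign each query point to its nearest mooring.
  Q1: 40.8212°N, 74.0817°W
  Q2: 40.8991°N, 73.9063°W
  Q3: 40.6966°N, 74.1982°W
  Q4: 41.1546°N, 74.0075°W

Q1 at 40.8212°N, 74.0817°W:
  P1: 35.2322 km
  P2: 31.9416 km
  P3: 32.5734 km
  P4: 12.7942 km
  → nearest: P4 (12.7942 km)
Q2 at 40.8991°N, 73.9063°W:
  P1: 34.1897 km
  P2: 16.1930 km
  P3: 38.3741 km
  P4: 25.8717 km
  → nearest: P2 (16.1930 km)
Q3 at 40.6966°N, 74.1982°W:
  P1: 48.2643 km
  P2: 48.8056 km
  P3: 41.1684 km
  P4: 10.1568 km
  → nearest: P4 (10.1568 km)
Q4 at 41.1546°N, 74.0075°W:
  P1: 14.3283 km
  P2: 21.0722 km
  P3: 27.8887 km
  P4: 50.2566 km
  → nearest: P1 (14.3283 km)

Q1→P4; Q2→P2; Q3→P4; Q4→P1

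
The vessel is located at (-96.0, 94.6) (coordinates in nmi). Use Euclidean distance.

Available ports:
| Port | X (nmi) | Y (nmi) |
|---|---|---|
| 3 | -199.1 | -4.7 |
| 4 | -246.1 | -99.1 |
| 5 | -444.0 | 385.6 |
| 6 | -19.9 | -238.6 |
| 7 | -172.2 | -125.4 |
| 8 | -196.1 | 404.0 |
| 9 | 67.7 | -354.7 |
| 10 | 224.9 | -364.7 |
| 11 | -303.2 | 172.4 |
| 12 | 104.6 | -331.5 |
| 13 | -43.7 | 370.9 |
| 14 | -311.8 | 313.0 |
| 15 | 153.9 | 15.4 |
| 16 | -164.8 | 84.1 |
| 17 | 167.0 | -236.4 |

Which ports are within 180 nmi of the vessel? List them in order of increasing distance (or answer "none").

16, 3

Distances from (-96.0, 94.6):
3: √((-103.1)² + (-99.3)²) = √(10629.610 + 9860.490) = 143.1 nmi
4: √((-150.1)² + (-193.7)²) = √(22530.010 + 37519.690) = 245.1 nmi
5: √((-348.0)² + (291.0)²) = √(121104.000 + 84681.000) = 453.6 nmi
6: √((76.1)² + (-333.2)²) = √(5791.210 + 111022.240) = 341.8 nmi
7: √((-76.2)² + (-220.0)²) = √(5806.440 + 48400.000) = 232.8 nmi
8: √((-100.1)² + (309.4)²) = √(10020.010 + 95728.360) = 325.2 nmi
9: √((163.7)² + (-449.3)²) = √(26797.690 + 201870.490) = 478.2 nmi
10: √((320.9)² + (-459.3)²) = √(102976.810 + 210956.490) = 560.3 nmi
11: √((-207.2)² + (77.8)²) = √(42931.840 + 6052.840) = 221.3 nmi
12: √((200.6)² + (-426.1)²) = √(40240.360 + 181561.210) = 471.0 nmi
13: √((52.3)² + (276.3)²) = √(2735.290 + 76341.690) = 281.2 nmi
14: √((-215.8)² + (218.4)²) = √(46569.640 + 47698.560) = 307.0 nmi
15: √((249.9)² + (-79.2)²) = √(62450.010 + 6272.640) = 262.2 nmi
16: √((-68.8)² + (-10.5)²) = √(4733.440 + 110.250) = 69.6 nmi
17: √((263.0)² + (-331.0)²) = √(69169.000 + 109561.000) = 422.8 nmi
Threshold 180 nmi: 16 (69.6 nmi), 3 (143.1 nmi) are within range.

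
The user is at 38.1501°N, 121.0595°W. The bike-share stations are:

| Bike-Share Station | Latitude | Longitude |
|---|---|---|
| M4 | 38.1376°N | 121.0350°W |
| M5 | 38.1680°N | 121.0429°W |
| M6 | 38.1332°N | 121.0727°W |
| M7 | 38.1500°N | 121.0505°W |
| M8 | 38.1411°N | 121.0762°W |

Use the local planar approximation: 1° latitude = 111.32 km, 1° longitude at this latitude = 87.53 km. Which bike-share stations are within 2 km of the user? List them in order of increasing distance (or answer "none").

Distances from 38.1501°N, 121.0595°W:
M4: √((-0.0125·111.32)² + (0.0245·87.53)²) = √(1.936272 + 4.598816) = 2.5564 km
M5: √((0.0179·111.32)² + (0.0166·87.53)²) = √(3.970566 + 2.111203) = 2.4661 km
M6: √((-0.0169·111.32)² + (-0.0132·87.53)²) = √(3.539320 + 1.334940) = 2.2078 km
M7: √((-0.0001·111.32)² + (0.0090·87.53)²) = √(0.000124 + 0.620582) = 0.7878 km
M8: √((-0.0090·111.32)² + (-0.0167·87.53)²) = √(1.003764 + 2.136716) = 1.7721 km
Threshold 2 km: M7 (0.7878 km), M8 (1.7721 km) are within range.

M7, M8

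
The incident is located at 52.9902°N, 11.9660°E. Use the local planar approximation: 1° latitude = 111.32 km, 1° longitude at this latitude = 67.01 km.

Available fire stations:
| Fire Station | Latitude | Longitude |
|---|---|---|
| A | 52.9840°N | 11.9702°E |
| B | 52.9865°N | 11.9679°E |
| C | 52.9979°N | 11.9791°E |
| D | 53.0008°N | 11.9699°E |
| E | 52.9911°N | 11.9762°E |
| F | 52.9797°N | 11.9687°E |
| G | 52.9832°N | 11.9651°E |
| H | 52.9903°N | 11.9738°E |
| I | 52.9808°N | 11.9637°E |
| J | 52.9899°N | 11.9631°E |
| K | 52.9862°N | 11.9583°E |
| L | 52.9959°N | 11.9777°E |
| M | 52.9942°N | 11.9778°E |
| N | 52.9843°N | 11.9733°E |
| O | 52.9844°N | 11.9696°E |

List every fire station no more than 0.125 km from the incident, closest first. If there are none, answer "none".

none

Distances from 52.9902°N, 11.9660°E:
A: 0.7454 km
B: 0.4311 km
C: 1.2269 km
D: 1.2086 km
E: 0.6908 km
F: 1.1828 km
G: 0.7816 km
H: 0.5228 km
I: 1.0577 km
J: 0.1972 km
K: 0.6815 km
L: 1.0086 km
M: 0.9075 km
N: 0.8189 km
O: 0.6893 km
Threshold 0.125 km: none within range.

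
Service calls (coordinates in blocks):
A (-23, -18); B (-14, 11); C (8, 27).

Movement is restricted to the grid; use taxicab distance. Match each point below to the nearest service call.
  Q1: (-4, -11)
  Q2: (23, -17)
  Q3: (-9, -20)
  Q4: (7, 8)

Q1→A; Q2→A; Q3→A; Q4→C

Q1 at (-4, -11):
  A: |-19| + |-7| = 19 + 7 = 26 blocks
  B: |-10| + |22| = 10 + 22 = 32 blocks
  C: |12| + |38| = 12 + 38 = 50 blocks
  → nearest: A (26 blocks)
Q2 at (23, -17):
  A: |-46| + |-1| = 46 + 1 = 47 blocks
  B: |-37| + |28| = 37 + 28 = 65 blocks
  C: |-15| + |44| = 15 + 44 = 59 blocks
  → nearest: A (47 blocks)
Q3 at (-9, -20):
  A: |-14| + |2| = 14 + 2 = 16 blocks
  B: |-5| + |31| = 5 + 31 = 36 blocks
  C: |17| + |47| = 17 + 47 = 64 blocks
  → nearest: A (16 blocks)
Q4 at (7, 8):
  A: |-30| + |-26| = 30 + 26 = 56 blocks
  B: |-21| + |3| = 21 + 3 = 24 blocks
  C: |1| + |19| = 1 + 19 = 20 blocks
  → nearest: C (20 blocks)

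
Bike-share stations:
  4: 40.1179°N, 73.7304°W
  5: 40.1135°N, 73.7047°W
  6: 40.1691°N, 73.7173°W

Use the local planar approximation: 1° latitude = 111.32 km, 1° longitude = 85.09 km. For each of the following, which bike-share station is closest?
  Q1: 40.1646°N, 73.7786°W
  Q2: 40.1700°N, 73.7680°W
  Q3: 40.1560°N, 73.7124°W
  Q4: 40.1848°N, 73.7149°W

Q1→6; Q2→6; Q3→6; Q4→6

Q1 at 40.1646°N, 73.7786°W:
  4: √((-0.0467·111.32)² + (0.0482·85.09)²) = √(27.025899 + 16.820973) = 6.6217 km
  5: √((-0.0511·111.32)² + (0.0739·85.09)²) = √(32.358486 + 39.540843) = 8.4793 km
  6: √((0.0045·111.32)² + (0.0613·85.09)²) = √(0.250941 + 27.206833) = 5.2400 km
  → nearest: 6 (5.2400 km)
Q2 at 40.1700°N, 73.7680°W:
  4: √((-0.0521·111.32)² + (0.0376·85.09)²) = √(33.637355 + 10.236058) = 6.6237 km
  5: √((-0.0565·111.32)² + (0.0633·85.09)²) = √(39.558817 + 29.011118) = 8.2807 km
  6: √((-0.0009·111.32)² + (0.0507·85.09)²) = √(0.010038 + 18.611140) = 4.3152 km
  → nearest: 6 (4.3152 km)
Q3 at 40.1560°N, 73.7124°W:
  4: √((-0.0381·111.32)² + (-0.0180·85.09)²) = √(17.988558 + 2.345860) = 4.5094 km
  5: √((-0.0425·111.32)² + (0.0077·85.09)²) = √(22.383307 + 0.429278) = 4.7763 km
  6: √((0.0131·111.32)² + (-0.0049·85.09)²) = √(2.126616 + 0.173840) = 1.5167 km
  → nearest: 6 (1.5167 km)
Q4 at 40.1848°N, 73.7149°W:
  4: √((-0.0669·111.32)² + (-0.0155·85.09)²) = √(55.462396 + 1.739484) = 7.5632 km
  5: √((-0.0713·111.32)² + (0.0102·85.09)²) = √(62.997810 + 0.753282) = 7.9844 km
  6: √((-0.0157·111.32)² + (-0.0024·85.09)²) = √(3.054539 + 0.041704) = 1.7596 km
  → nearest: 6 (1.7596 km)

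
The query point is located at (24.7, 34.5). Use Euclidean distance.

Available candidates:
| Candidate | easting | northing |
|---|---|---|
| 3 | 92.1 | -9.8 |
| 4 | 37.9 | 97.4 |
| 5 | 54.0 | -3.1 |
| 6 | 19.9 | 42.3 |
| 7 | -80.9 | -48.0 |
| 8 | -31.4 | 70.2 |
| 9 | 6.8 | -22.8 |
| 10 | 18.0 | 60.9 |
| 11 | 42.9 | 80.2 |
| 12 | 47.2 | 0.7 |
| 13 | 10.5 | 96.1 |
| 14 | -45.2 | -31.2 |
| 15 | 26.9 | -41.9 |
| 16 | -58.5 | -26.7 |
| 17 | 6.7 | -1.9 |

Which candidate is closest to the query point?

Distances from (24.7, 34.5):
3: 80.66
4: 64.27
5: 47.67
6: 9.16
7: 134.01
8: 66.50
9: 60.03
10: 27.24
11: 49.19
12: 40.60
13: 63.22
14: 95.93
15: 76.43
16: 103.28
17: 40.61
Minimum: 6 at 9.16.

6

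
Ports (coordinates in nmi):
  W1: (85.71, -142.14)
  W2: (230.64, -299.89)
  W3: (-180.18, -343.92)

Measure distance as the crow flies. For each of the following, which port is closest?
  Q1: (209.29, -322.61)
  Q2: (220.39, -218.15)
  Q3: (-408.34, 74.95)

Q1→W2; Q2→W2; Q3→W3

Q1 at (209.29, -322.61):
  W1: 218.73 nmi
  W2: 31.18 nmi
  W3: 390.05 nmi
  → nearest: W2 (31.18 nmi)
Q2 at (220.39, -218.15):
  W1: 154.65 nmi
  W2: 82.38 nmi
  W3: 419.85 nmi
  → nearest: W2 (82.38 nmi)
Q3 at (-408.34, 74.95):
  W1: 539.64 nmi
  W2: 740.81 nmi
  W3: 476.98 nmi
  → nearest: W3 (476.98 nmi)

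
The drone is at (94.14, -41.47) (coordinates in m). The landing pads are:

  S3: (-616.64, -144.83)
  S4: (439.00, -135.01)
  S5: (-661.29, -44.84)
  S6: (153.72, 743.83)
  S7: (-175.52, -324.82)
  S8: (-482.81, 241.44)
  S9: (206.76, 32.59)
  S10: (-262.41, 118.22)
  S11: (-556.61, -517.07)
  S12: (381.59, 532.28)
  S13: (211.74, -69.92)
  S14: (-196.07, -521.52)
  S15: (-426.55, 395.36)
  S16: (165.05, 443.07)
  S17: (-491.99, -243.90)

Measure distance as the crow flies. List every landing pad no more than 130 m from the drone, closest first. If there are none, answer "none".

Distances from (94.14, -41.47):
S3: 718.26 m
S4: 357.32 m
S5: 755.44 m
S6: 787.56 m
S7: 391.16 m
S8: 642.58 m
S9: 134.79 m
S10: 390.68 m
S11: 806.02 m
S12: 641.73 m
S13: 120.99 m
S14: 560.95 m
S15: 679.66 m
S16: 489.70 m
S17: 620.10 m
Threshold 130 m: S13 (120.99 m) is within range.

S13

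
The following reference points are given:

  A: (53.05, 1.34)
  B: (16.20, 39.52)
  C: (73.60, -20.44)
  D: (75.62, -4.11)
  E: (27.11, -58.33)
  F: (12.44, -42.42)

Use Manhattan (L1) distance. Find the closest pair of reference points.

C and D

Pairwise distances:
A–B: 75.03
A–C: 42.33
A–D: 28.02
A–E: 85.61
A–F: 84.37
B–C: 117.36
B–D: 103.05
B–E: 108.76
B–F: 85.70
C–D: 18.35
C–E: 84.38
C–F: 83.14
D–E: 102.73
D–F: 101.49
E–F: 30.58
Closest pair: C–D at 18.35.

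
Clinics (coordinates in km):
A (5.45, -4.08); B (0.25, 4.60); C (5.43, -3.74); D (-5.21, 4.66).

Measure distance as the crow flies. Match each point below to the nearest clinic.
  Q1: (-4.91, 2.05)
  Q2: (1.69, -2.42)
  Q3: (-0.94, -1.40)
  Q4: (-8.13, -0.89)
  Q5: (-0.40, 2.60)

Q1 at (-4.91, 2.05):
  A: √((10.36)² + (-6.13)²) = √(107.3296 + 37.5769) = 12.04 km
  B: √((5.16)² + (2.55)²) = √(26.6256 + 6.5025) = 5.76 km
  C: √((10.34)² + (-5.79)²) = √(106.9156 + 33.5241) = 11.85 km
  D: √((-0.30)² + (2.61)²) = √(0.0900 + 6.8121) = 2.63 km
  → nearest: D (2.63 km)
Q2 at (1.69, -2.42):
  A: √((3.76)² + (-1.66)²) = √(14.1376 + 2.7556) = 4.11 km
  B: √((-1.44)² + (7.02)²) = √(2.0736 + 49.2804) = 7.17 km
  C: √((3.74)² + (-1.32)²) = √(13.9876 + 1.7424) = 3.97 km
  D: √((-6.90)² + (7.08)²) = √(47.6100 + 50.1264) = 9.89 km
  → nearest: C (3.97 km)
Q3 at (-0.94, -1.40):
  A: √((6.39)² + (-2.68)²) = √(40.8321 + 7.1824) = 6.93 km
  B: √((1.19)² + (6.00)²) = √(1.4161 + 36.0000) = 6.12 km
  C: √((6.37)² + (-2.34)²) = √(40.5769 + 5.4756) = 6.79 km
  D: √((-4.27)² + (6.06)²) = √(18.2329 + 36.7236) = 7.41 km
  → nearest: B (6.12 km)
Q4 at (-8.13, -0.89):
  A: √((13.58)² + (-3.19)²) = √(184.4164 + 10.1761) = 13.95 km
  B: √((8.38)² + (5.49)²) = √(70.2244 + 30.1401) = 10.02 km
  C: √((13.56)² + (-2.85)²) = √(183.8736 + 8.1225) = 13.86 km
  D: √((2.92)² + (5.55)²) = √(8.5264 + 30.8025) = 6.27 km
  → nearest: D (6.27 km)
Q5 at (-0.40, 2.60):
  A: √((5.85)² + (-6.68)²) = √(34.2225 + 44.6224) = 8.88 km
  B: √((0.65)² + (2.00)²) = √(0.4225 + 4.0000) = 2.10 km
  C: √((5.83)² + (-6.34)²) = √(33.9889 + 40.1956) = 8.61 km
  D: √((-4.81)² + (2.06)²) = √(23.1361 + 4.2436) = 5.23 km
  → nearest: B (2.10 km)

Q1→D; Q2→C; Q3→B; Q4→D; Q5→B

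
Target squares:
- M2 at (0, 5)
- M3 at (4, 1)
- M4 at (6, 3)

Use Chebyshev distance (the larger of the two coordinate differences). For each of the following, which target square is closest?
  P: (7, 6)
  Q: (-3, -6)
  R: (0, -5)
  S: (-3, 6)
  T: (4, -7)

P→M4; Q→M3; R→M3; S→M2; T→M3

P at (7, 6):
  M2: 7
  M3: 5
  M4: 3
  → nearest: M4 (3)
Q at (-3, -6):
  M2: 11
  M3: 7
  M4: 9
  → nearest: M3 (7)
R at (0, -5):
  M2: 10
  M3: 6
  M4: 8
  → nearest: M3 (6)
S at (-3, 6):
  M2: 3
  M3: 7
  M4: 9
  → nearest: M2 (3)
T at (4, -7):
  M2: 12
  M3: 8
  M4: 10
  → nearest: M3 (8)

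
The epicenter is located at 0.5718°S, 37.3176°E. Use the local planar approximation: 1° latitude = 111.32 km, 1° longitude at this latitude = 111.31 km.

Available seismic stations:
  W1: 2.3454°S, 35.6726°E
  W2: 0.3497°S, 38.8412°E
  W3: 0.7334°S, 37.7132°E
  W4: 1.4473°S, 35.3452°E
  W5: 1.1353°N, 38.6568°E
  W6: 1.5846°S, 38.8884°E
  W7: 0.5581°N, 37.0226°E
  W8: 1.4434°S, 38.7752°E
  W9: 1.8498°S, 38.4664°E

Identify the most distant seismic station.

Distances from 0.5718°S, 37.3176°E:
W1: √((-1.7736·111.32)² + (-1.6450·111.31)²) = √(38981.428990 + 33527.422715) = 269.2747 km
W2: √((0.2221·111.32)² + (1.5236·111.31)²) = √(611.284681 + 28761.417973) = 171.3847 km
W3: √((-0.1616·111.32)² + (0.3956·111.31)²) = √(323.615346 + 1939.013940) = 47.5671 km
W4: √((-0.8755·111.32)² + (-1.9724·111.31)²) = √(9498.580248 + 48201.255805) = 240.2079 km
W5: √((1.7071·111.32)² + (1.3392·111.31)²) = √(36113.062541 + 22220.777299) = 241.5240 km
W6: √((-1.0128·111.32)² + (1.5708·111.31)²) = √(12711.411574 + 30571.035594) = 208.0443 km
W7: √((1.1299·111.32)² + (-0.2950·111.31)²) = √(15820.726130 + 1078.232449) = 129.9960 km
W8: √((-0.8716·111.32)² + (1.4576·111.31)²) = √(9414.144031 + 26323.587993) = 189.0443 km
W9: √((-1.2780·111.32)² + (1.1488·111.31)²) = √(20239.887908 + 16351.485715) = 191.2887 km
Maximum: W1 at 269.2747 km.

W1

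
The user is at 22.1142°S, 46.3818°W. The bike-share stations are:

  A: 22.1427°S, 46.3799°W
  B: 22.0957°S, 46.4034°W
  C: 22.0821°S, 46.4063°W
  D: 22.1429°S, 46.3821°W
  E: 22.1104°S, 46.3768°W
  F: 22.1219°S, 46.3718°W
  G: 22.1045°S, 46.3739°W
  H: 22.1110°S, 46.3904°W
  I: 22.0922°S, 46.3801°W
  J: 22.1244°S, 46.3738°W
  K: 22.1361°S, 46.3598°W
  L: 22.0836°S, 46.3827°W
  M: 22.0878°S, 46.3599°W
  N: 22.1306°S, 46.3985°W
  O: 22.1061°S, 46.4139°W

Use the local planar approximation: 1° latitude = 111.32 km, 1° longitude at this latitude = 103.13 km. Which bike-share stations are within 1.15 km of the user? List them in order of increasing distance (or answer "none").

Distances from 22.1142°S, 46.3818°W:
A: √((-0.0285·111.32)² + (0.0019·103.13)²) = √(10.065518 + 0.038395) = 3.1787 km
B: √((0.0185·111.32)² + (-0.0216·103.13)²) = √(4.241211 + 4.962237) = 3.0337 km
C: √((0.0321·111.32)² + (-0.0245·103.13)²) = √(12.768987 + 6.384137) = 4.3764 km
D: √((-0.0287·111.32)² + (-0.0003·103.13)²) = √(10.207284 + 0.000957) = 3.1950 km
E: √((0.0038·111.32)² + (0.0050·103.13)²) = √(0.178943 + 0.265895) = 0.6670 km
F: √((-0.0077·111.32)² + (0.0100·103.13)²) = √(0.734730 + 1.063580) = 1.3410 km
G: √((0.0097·111.32)² + (0.0079·103.13)²) = √(1.165977 + 0.663780) = 1.3527 km
H: √((0.0032·111.32)² + (-0.0086·103.13)²) = √(0.126896 + 0.786624) = 0.9558 km
I: √((0.0220·111.32)² + (0.0017·103.13)²) = √(5.997797 + 0.030737) = 2.4553 km
J: √((-0.0102·111.32)² + (0.0080·103.13)²) = √(1.289278 + 0.680691) = 1.4036 km
K: √((-0.0219·111.32)² + (0.0220·103.13)²) = √(5.943395 + 5.147726) = 3.3303 km
L: √((0.0306·111.32)² + (-0.0009·103.13)²) = √(11.603506 + 0.008615) = 3.4077 km
M: √((0.0264·111.32)² + (0.0219·103.13)²) = √(8.636828 + 5.101035) = 3.7065 km
N: √((-0.0164·111.32)² + (-0.0167·103.13)²) = √(3.332991 + 2.966217) = 2.5098 km
O: √((0.0081·111.32)² + (-0.0321·103.13)²) = √(0.813048 + 10.959231) = 3.4311 km
Threshold 1.15 km: E (0.6670 km), H (0.9558 km) are within range.

E, H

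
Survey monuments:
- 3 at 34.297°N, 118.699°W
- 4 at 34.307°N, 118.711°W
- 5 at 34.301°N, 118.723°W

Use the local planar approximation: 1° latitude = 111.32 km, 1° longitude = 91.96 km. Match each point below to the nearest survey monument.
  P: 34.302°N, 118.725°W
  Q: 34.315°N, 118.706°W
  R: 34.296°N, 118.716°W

P→5; Q→4; R→5

P at 34.302°N, 118.725°W:
  3: √((-0.005·111.32)² + (0.026·91.96)²) = √(0.30980 + 5.71669) = 2.455 km
  4: √((0.005·111.32)² + (0.014·91.96)²) = √(0.30980 + 1.65750) = 1.403 km
  5: √((-0.001·111.32)² + (0.002·91.96)²) = √(0.01239 + 0.03383) = 0.215 km
  → nearest: 5 (0.215 km)
Q at 34.315°N, 118.706°W:
  3: √((-0.018·111.32)² + (0.007·91.96)²) = √(4.01505 + 0.41438) = 2.105 km
  4: √((-0.008·111.32)² + (-0.005·91.96)²) = √(0.79310 + 0.21142) = 1.002 km
  5: √((-0.014·111.32)² + (-0.017·91.96)²) = √(2.42886 + 2.44397) = 2.207 km
  → nearest: 4 (1.002 km)
R at 34.296°N, 118.716°W:
  3: √((0.001·111.32)² + (0.017·91.96)²) = √(0.01239 + 2.44397) = 1.567 km
  4: √((0.011·111.32)² + (0.005·91.96)²) = √(1.49945 + 0.21142) = 1.308 km
  5: √((0.005·111.32)² + (-0.007·91.96)²) = √(0.30980 + 0.41438) = 0.851 km
  → nearest: 5 (0.851 km)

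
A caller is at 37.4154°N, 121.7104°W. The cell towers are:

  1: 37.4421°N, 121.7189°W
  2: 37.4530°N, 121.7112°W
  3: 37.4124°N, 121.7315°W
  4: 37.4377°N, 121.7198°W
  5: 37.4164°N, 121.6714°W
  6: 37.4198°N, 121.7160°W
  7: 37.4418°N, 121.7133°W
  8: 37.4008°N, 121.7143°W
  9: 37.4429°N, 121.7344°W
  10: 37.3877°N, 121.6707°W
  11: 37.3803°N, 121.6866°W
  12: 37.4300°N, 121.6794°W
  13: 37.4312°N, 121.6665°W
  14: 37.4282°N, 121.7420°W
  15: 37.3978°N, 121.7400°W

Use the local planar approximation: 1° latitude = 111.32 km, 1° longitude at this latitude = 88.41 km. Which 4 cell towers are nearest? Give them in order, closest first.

Distances from 37.4154°N, 121.7104°W:
1: 3.0658 km
2: 4.1862 km
3: 1.8951 km
4: 2.6179 km
5: 3.4498 km
6: 0.6964 km
7: 2.9500 km
8: 1.6614 km
9: 3.7248 km
10: 4.6720 km
11: 4.4379 km
12: 3.1864 km
13: 4.2611 km
14: 3.1361 km
15: 3.2691 km
Sorted: 6 (0.6964 km) < 8 (1.6614 km) < 3 (1.8951 km) < 4 (2.6179 km) < 7 (2.9500 km) < 1 (3.0658 km) < …

6, 8, 3, 4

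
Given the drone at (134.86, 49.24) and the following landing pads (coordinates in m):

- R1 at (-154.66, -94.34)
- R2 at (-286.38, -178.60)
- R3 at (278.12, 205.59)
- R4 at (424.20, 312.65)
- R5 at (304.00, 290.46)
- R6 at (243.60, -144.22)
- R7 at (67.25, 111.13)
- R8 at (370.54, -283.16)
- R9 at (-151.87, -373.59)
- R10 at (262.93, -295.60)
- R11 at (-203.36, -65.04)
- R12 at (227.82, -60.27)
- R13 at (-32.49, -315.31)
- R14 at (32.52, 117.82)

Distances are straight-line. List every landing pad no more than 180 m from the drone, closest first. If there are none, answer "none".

R7, R14, R12

Distances from (134.86, 49.24):
R1: √((-289.52)² + (-143.58)²) = √(83821.8304 + 20615.2164) = 323.17 m
R2: √((-421.24)² + (-227.84)²) = √(177443.1376 + 51911.0656) = 478.91 m
R3: √((143.26)² + (156.35)²) = √(20523.4276 + 24445.3225) = 212.06 m
R4: √((289.34)² + (263.41)²) = √(83717.6356 + 69384.8281) = 391.28 m
R5: √((169.14)² + (241.22)²) = √(28608.3396 + 58187.0884) = 294.61 m
R6: √((108.74)² + (-193.46)²) = √(11824.3876 + 37426.7716) = 221.93 m
R7: √((-67.61)² + (61.89)²) = √(4571.1121 + 3830.3721) = 91.66 m
R8: √((235.68)² + (-332.40)²) = √(55545.0624 + 110489.7600) = 407.47 m
R9: √((-286.73)² + (-422.83)²) = √(82214.0929 + 178785.2089) = 510.88 m
R10: √((128.07)² + (-344.84)²) = √(16401.9249 + 118914.6256) = 367.85 m
R11: √((-338.22)² + (-114.28)²) = √(114392.7684 + 13059.9184) = 357.01 m
R12: √((92.96)² + (-109.51)²) = √(8641.5616 + 11992.4401) = 143.65 m
R13: √((-167.35)² + (-364.55)²) = √(28006.0225 + 132896.7025) = 401.13 m
R14: √((-102.34)² + (68.58)²) = √(10473.4756 + 4703.2164) = 123.19 m
Threshold 180 m: R7 (91.66 m), R14 (123.19 m), R12 (143.65 m) are within range.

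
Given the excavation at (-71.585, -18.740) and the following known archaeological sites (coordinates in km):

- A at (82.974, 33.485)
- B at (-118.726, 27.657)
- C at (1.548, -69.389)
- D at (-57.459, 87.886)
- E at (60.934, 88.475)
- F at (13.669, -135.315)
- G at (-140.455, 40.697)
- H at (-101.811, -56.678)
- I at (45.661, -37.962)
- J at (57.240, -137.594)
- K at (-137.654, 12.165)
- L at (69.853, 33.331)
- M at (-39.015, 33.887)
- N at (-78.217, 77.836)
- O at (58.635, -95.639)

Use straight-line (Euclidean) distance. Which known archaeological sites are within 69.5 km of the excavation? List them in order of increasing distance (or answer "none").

H, M, B

Distances from (-71.585, -18.740):
A: √((154.559)² + (52.225)²) = √(23888.48448 + 2727.45062) = 163.144 km
B: √((-47.141)² + (46.397)²) = √(2222.27388 + 2152.68161) = 66.143 km
C: √((73.133)² + (-50.649)²) = √(5348.43569 + 2565.32120) = 88.959 km
D: √((14.126)² + (106.626)²) = √(199.54388 + 11369.10388) = 107.558 km
E: √((132.519)² + (107.215)²) = √(17561.28536 + 11495.05622) = 170.459 km
F: √((85.254)² + (-116.575)²) = √(7268.24452 + 13589.73063) = 144.423 km
G: √((-68.870)² + (59.437)²) = √(4743.07690 + 3532.75697) = 90.972 km
H: √((-30.226)² + (-37.938)²) = √(913.61108 + 1439.29184) = 48.507 km
I: √((117.246)² + (-19.222)²) = √(13746.62452 + 369.48528) = 118.811 km
J: √((128.825)² + (-118.854)²) = √(16595.88062 + 14126.27332) = 175.277 km
K: √((-66.069)² + (30.905)²) = √(4365.11276 + 955.11902) = 72.940 km
L: √((141.438)² + (52.071)²) = √(20004.70784 + 2711.38904) = 150.719 km
M: √((32.570)² + (52.627)²) = √(1060.80490 + 2769.60113) = 61.890 km
N: √((-6.632)² + (96.576)²) = √(43.98342 + 9326.92378) = 96.803 km
O: √((130.220)² + (-76.899)²) = √(16957.24840 + 5913.45620) = 151.231 km
Threshold 69.5 km: H (48.507 km), M (61.890 km), B (66.143 km) are within range.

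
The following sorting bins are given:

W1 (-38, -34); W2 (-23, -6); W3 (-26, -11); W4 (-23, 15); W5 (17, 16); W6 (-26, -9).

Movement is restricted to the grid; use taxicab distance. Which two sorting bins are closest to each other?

Pairwise distances:
W1–W2: |15| + |28| = 15 + 28 = 43
W1–W3: |12| + |23| = 12 + 23 = 35
W1–W4: |15| + |49| = 15 + 49 = 64
W1–W5: |55| + |50| = 55 + 50 = 105
W1–W6: |12| + |25| = 12 + 25 = 37
W2–W3: |-3| + |-5| = 3 + 5 = 8
W2–W4: |0| + |21| = 0 + 21 = 21
W2–W5: |40| + |22| = 40 + 22 = 62
W2–W6: |-3| + |-3| = 3 + 3 = 6
W3–W4: |3| + |26| = 3 + 26 = 29
W3–W5: |43| + |27| = 43 + 27 = 70
W3–W6: |0| + |2| = 0 + 2 = 2
W4–W5: |40| + |1| = 40 + 1 = 41
W4–W6: |-3| + |-24| = 3 + 24 = 27
W5–W6: |-43| + |-25| = 43 + 25 = 68
Closest pair: W3–W6 at 2.

W3 and W6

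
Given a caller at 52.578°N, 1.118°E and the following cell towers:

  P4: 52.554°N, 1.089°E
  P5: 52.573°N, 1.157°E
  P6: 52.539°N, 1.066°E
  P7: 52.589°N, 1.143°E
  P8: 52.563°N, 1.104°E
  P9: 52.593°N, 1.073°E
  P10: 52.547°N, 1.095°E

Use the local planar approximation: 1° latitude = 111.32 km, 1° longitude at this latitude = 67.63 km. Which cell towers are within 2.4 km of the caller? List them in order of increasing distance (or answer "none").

P8, P7

Distances from 52.578°N, 1.118°E:
P4: √((-0.024·111.32)² + (-0.029·67.63)²) = √(7.13787 + 3.84658) = 3.314 km
P5: √((-0.005·111.32)² + (0.039·67.63)²) = √(0.30980 + 6.95678) = 2.696 km
P6: √((-0.039·111.32)² + (-0.052·67.63)²) = √(18.84845 + 12.36760) = 5.587 km
P7: √((0.011·111.32)² + (0.025·67.63)²) = √(1.49945 + 2.85864) = 2.088 km
P8: √((-0.015·111.32)² + (-0.014·67.63)²) = √(2.78823 + 0.89647) = 1.920 km
P9: √((0.015·111.32)² + (-0.045·67.63)²) = √(2.78823 + 9.26198) = 3.471 km
P10: √((-0.031·111.32)² + (-0.023·67.63)²) = √(11.90885 + 2.41955) = 3.785 km
Threshold 2.4 km: P8 (1.920 km), P7 (2.088 km) are within range.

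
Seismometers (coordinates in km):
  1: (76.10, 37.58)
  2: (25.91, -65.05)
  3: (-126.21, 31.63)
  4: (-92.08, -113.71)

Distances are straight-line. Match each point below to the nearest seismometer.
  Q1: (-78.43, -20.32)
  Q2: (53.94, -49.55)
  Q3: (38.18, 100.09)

Q1→3; Q2→2; Q3→1

Q1 at (-78.43, -20.32):
  1: √((154.53)² + (57.90)²) = √(23879.5209 + 3352.4100) = 165.02 km
  2: √((104.34)² + (-44.73)²) = √(10886.8356 + 2000.7729) = 113.52 km
  3: √((-47.78)² + (51.95)²) = √(2282.9284 + 2698.8025) = 70.58 km
  4: √((-13.65)² + (-93.39)²) = √(186.3225 + 8721.6921) = 94.38 km
  → nearest: 3 (70.58 km)
Q2 at (53.94, -49.55):
  1: √((22.16)² + (87.13)²) = √(491.0656 + 7591.6369) = 89.90 km
  2: √((-28.03)² + (-15.50)²) = √(785.6809 + 240.2500) = 32.03 km
  3: √((-180.15)² + (81.18)²) = √(32454.0225 + 6590.1924) = 197.60 km
  4: √((-146.02)² + (-64.16)²) = √(21321.8404 + 4116.5056) = 159.49 km
  → nearest: 2 (32.03 km)
Q3 at (38.18, 100.09):
  1: √((37.92)² + (-62.51)²) = √(1437.9264 + 3907.5001) = 73.11 km
  2: √((-12.27)² + (-165.14)²) = √(150.5529 + 27271.2196) = 165.60 km
  3: √((-164.39)² + (-68.46)²) = √(27024.0721 + 4686.7716) = 178.08 km
  4: √((-130.26)² + (-213.80)²) = √(16967.6676 + 45710.4400) = 250.36 km
  → nearest: 1 (73.11 km)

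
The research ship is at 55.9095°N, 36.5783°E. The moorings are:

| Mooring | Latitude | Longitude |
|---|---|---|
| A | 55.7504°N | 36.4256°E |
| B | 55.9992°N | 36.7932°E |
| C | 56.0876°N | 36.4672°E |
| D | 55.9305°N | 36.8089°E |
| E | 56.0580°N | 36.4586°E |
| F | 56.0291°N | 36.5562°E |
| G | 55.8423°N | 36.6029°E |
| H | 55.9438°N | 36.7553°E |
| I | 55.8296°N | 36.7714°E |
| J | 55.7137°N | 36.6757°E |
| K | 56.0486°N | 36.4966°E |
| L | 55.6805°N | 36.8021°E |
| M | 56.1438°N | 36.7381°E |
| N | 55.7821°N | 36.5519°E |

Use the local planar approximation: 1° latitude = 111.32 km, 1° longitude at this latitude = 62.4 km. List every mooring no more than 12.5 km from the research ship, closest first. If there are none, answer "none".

G, H

Distances from 55.9095°N, 36.5783°E:
A: 20.1115 km
B: 16.7191 km
C: 21.0032 km
D: 14.5781 km
E: 18.1401 km
F: 13.3851 km
G: 7.6366 km
H: 11.6862 km
I: 14.9767 km
J: 22.6280 km
K: 16.3023 km
L: 29.0668 km
M: 27.9234 km
N: 14.2775 km
Threshold 12.5 km: G (7.6366 km), H (11.6862 km) are within range.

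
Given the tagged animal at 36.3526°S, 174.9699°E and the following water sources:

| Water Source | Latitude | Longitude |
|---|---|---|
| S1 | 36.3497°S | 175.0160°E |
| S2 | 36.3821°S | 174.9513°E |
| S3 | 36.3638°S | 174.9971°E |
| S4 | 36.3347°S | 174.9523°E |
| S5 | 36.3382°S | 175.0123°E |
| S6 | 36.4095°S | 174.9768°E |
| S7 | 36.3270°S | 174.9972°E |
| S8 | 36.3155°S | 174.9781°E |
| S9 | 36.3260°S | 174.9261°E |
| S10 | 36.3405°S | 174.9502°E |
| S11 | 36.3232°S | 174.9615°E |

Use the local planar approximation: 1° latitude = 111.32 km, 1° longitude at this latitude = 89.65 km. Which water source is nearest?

S10

Distances from 36.3526°S, 174.9699°E:
S1: √((0.0029·111.32)² + (0.0461·89.65)²) = √(0.104218 + 17.080573) = 4.1455 km
S2: √((-0.0295·111.32)² + (-0.0186·89.65)²) = √(10.784262 + 2.780523) = 3.6830 km
S3: √((-0.0112·111.32)² + (0.0272·89.65)²) = √(1.554470 + 5.946185) = 2.7387 km
S4: √((0.0179·111.32)² + (-0.0176·89.65)²) = √(3.970566 + 2.489579) = 2.5417 km
S5: √((0.0144·111.32)² + (0.0424·89.65)²) = √(2.569635 + 14.448817) = 4.1253 km
S6: √((-0.0569·111.32)² + (0.0069·89.65)²) = √(40.120924 + 0.382647) = 6.3642 km
S7: √((0.0256·111.32)² + (0.0273·89.65)²) = √(8.121314 + 5.989987) = 3.7565 km
S8: √((0.0371·111.32)² + (0.0082·89.65)²) = √(17.056669 + 0.540416) = 4.1949 km
S9: √((0.0266·111.32)² + (-0.0438·89.65)²) = √(8.768184 + 15.418737) = 4.9180 km
S10: √((0.0121·111.32)² + (-0.0197·89.65)²) = √(1.814334 + 3.119127) = 2.2211 km
S11: √((0.0294·111.32)² + (-0.0084·89.65)²) = √(10.711272 + 0.567099) = 3.3583 km
Minimum: S10 at 2.2211 km.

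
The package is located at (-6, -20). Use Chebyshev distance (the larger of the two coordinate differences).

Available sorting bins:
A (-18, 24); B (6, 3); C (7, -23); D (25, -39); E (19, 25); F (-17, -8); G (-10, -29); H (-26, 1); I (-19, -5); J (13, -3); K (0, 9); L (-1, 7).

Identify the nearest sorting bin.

G

Distances from (-6, -20):
A: 44
B: 23
C: 13
D: 31
E: 45
F: 12
G: 9
H: 21
I: 15
J: 19
K: 29
L: 27
Minimum: G at 9.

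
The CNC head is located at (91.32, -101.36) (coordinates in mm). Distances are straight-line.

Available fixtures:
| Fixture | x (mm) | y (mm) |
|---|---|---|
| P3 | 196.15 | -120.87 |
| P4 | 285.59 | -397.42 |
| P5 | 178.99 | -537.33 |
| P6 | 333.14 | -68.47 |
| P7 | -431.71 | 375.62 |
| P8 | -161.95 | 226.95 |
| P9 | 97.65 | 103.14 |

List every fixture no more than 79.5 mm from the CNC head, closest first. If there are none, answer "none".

Distances from (91.32, -101.36):
P3: √((104.83)² + (-19.51)²) = √(10989.3289 + 380.6401) = 106.63 mm
P4: √((194.27)² + (-296.06)²) = √(37740.8329 + 87651.5236) = 354.11 mm
P5: √((87.67)² + (-435.97)²) = √(7686.0289 + 190069.8409) = 444.70 mm
P6: √((241.82)² + (32.89)²) = √(58476.9124 + 1081.7521) = 244.05 mm
P7: √((-523.03)² + (476.98)²) = √(273560.3809 + 227509.9204) = 707.86 mm
P8: √((-253.27)² + (328.31)²) = √(64145.6929 + 107787.4561) = 414.65 mm
P9: √((6.33)² + (204.50)²) = √(40.0689 + 41820.2500) = 204.60 mm
Threshold 79.5 mm: none within range.

none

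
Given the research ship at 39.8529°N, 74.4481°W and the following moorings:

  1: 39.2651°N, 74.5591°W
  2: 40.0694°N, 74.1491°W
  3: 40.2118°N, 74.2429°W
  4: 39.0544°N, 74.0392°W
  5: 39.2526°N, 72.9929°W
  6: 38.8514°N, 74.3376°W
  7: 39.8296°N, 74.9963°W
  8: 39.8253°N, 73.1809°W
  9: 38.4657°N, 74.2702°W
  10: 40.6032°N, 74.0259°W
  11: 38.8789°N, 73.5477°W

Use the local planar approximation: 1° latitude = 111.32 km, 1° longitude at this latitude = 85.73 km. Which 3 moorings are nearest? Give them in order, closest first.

2, 3, 7

Distances from 39.8529°N, 74.4481°W:
1: √((-0.5878·111.32)² + (-0.1110·85.73)²) = √(4281.594746 + 90.554827) = 66.1222 km
2: √((0.2165·111.32)² + (0.2990·85.73)²) = √(580.847597 + 657.064531) = 35.1840 km
3: √((0.3589·111.32)² + (0.2052·85.73)²) = √(1596.222073 + 309.471287) = 43.6542 km
4: √((-0.7985·111.32)² + (0.4089·85.73)²) = √(7901.257877 + 1228.852815) = 95.5516 km
5: √((-0.6003·111.32)² + (1.4552·85.73)²) = √(4465.633551 + 15563.634370) = 141.5248 km
6: √((-1.0015·111.32)² + (0.1105·85.73)²) = √(12429.346710 + 89.740855) = 111.8887 km
7: √((-0.0233·111.32)² + (-0.5482·85.73)²) = √(6.727570 + 2208.735492) = 47.0687 km
8: √((-0.0276·111.32)² + (1.2672·85.73)²) = √(9.439838 + 11802.009936) = 108.6805 km
9: √((-1.3872·111.32)² + (0.1779·85.73)²) = √(23846.495049 + 232.604195) = 155.1744 km
10: √((0.7503·111.32)² + (0.4222·85.73)²) = √(6976.157679 + 1310.092937) = 91.0288 km
11: √((-0.9740·111.32)² + (0.9004·85.73)²) = √(11756.128083 + 5958.495561) = 133.0963 km
Sorted: 2 (35.1840 km) < 3 (43.6542 km) < 7 (47.0687 km) < 1 (66.1222 km) < 10 (91.0288 km) < …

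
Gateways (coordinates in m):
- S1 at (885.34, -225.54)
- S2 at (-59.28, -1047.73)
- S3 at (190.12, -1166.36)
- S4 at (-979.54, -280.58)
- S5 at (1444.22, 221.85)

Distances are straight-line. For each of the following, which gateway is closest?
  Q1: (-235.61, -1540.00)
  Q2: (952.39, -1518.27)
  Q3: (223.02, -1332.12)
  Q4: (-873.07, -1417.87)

Q1 at (-235.61, -1540.00):
  S1: 1727.52 m
  S2: 522.90 m
  S3: 566.44 m
  S4: 1462.73 m
  S5: 2434.33 m
  → nearest: S2 (522.90 m)
Q2 at (952.39, -1518.27):
  S1: 1294.47 m
  S2: 1115.74 m
  S3: 839.58 m
  S4: 2294.39 m
  S5: 1808.29 m
  → nearest: S3 (839.58 m)
Q3 at (223.02, -1332.12):
  S1: 1289.65 m
  S2: 400.71 m
  S3: 168.99 m
  S4: 1597.46 m
  S5: 1976.40 m
  → nearest: S3 (168.99 m)
Q4 at (-873.07, -1417.87):
  S1: 2124.54 m
  S2: 894.01 m
  S3: 1092.53 m
  S4: 1142.26 m
  S5: 2838.75 m
  → nearest: S2 (894.01 m)

Q1→S2; Q2→S3; Q3→S3; Q4→S2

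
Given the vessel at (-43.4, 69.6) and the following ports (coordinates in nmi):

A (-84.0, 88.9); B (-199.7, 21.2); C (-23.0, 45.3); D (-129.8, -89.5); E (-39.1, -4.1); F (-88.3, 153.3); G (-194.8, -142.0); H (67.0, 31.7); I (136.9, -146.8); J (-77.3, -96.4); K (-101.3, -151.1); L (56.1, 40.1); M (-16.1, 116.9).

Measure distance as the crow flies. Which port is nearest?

Distances from (-43.4, 69.6):
A: 45.0 nmi
B: 163.6 nmi
C: 31.7 nmi
D: 181.0 nmi
E: 73.8 nmi
F: 95.0 nmi
G: 260.2 nmi
H: 116.7 nmi
I: 281.7 nmi
J: 169.4 nmi
K: 228.2 nmi
L: 103.8 nmi
M: 54.6 nmi
Minimum: C at 31.7 nmi.

C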